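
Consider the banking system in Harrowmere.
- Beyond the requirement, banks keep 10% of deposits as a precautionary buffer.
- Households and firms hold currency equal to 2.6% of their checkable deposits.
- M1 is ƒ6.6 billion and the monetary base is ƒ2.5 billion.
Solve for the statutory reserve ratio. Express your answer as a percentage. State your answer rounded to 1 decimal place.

Using m = M/MB = 6.6/2.5 = 2.640000. Since m = (1 + c)/(c + rr + e), the denominator satisfies c + rr + e = (1 + c)/m = (1 + 0.026) / 2.640000 ≈ 0.388636.
With c = 0.026 and e = 0.1, the statutory reserve ratio is 0.388636 − 0.026 − 0.1 = 0.262636.

26.3%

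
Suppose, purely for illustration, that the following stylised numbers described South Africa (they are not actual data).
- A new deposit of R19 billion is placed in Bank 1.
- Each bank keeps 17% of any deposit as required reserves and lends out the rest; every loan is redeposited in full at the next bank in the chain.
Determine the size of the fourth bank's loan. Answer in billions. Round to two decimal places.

R9.02 billion

Each bank lends a fraction (1 − rr) = 0.8300 of the deposit it receives, so Bank 4 receives 19·0.8300^3 and lends 19·0.8300^4 ≈ 9.0171 billion.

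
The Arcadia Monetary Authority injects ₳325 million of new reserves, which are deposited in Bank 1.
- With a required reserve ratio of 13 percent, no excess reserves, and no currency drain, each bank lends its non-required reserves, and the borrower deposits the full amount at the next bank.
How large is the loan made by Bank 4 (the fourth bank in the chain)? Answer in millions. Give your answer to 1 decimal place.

₳186.2 million

Each bank lends a fraction (1 − rr) = 0.8700 of the deposit it receives, so Bank 4 receives 325·0.8700^3 and lends 325·0.8700^4 ≈ 186.1917 million.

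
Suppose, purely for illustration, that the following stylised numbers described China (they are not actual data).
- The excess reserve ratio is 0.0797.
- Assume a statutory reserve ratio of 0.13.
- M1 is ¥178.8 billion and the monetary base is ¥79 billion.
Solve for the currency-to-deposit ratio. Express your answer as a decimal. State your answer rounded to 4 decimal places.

0.4159

Using m = M/MB = 178.8/79 ≈ 2.263291. From m = (1 + c)/(c + rr + e), rearranging gives 1 + c = m·(c + rr + e), so c·(1 − m) = m·(rr + e) − 1.
Hence c = [m·(rr + e) − 1]/(1 − m) = [2.263291 × (0.13 + 0.0797) − 1] / (1 − 2.263291) ≈ 0.415888.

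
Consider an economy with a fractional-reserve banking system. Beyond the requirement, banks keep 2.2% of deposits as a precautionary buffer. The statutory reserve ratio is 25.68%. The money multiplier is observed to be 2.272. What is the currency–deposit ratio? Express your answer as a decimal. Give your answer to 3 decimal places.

Using m = 2.272. From m = (1 + c)/(c + rr + e), rearranging gives 1 + c = m·(c + rr + e), so c·(1 − m) = m·(rr + e) − 1.
Hence c = [m·(rr + e) − 1]/(1 − m) = [2.272 × (0.2568 + 0.022) − 1] / (1 − 2.272) ≈ 0.288181.

0.288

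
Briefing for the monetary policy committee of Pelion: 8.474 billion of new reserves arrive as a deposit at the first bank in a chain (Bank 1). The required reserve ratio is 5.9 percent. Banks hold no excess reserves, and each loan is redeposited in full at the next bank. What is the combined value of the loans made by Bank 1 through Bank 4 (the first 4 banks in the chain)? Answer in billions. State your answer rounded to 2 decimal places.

Bank i lends (1 − rr)^i of the original deposit: Bank 1 lends 8.474·0.9410 ≈ 7.9740, Bank 2 lends 8.474·0.9410² ≈ 7.5036, and so on.
Summing a geometric series: total = 8.474·[0.9410·(1 − 0.9410^4) / (1 − 0.9410)] ≈ 29.1827 billion.

29.18 billion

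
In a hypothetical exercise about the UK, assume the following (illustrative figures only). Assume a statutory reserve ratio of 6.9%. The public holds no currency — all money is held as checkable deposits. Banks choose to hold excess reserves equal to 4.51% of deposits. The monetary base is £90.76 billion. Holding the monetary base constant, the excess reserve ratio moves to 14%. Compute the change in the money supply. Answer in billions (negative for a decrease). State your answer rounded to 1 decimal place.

Initially m₁ = 1 / (0.069 + 0.0451) ≈ 8.7642, so M₁ = 8.7642 × 90.76 ≈ 795.4388 billion.
After the change m₂ = 1 / (0.069 + 0.14) ≈ 4.7847, so M₂ = 4.7847 × 90.76 ≈ 434.2594 billion.
ΔM = M₂ − M₁ = 434.2594 − 795.4388 = -361.1794 billion.

-361.2 billion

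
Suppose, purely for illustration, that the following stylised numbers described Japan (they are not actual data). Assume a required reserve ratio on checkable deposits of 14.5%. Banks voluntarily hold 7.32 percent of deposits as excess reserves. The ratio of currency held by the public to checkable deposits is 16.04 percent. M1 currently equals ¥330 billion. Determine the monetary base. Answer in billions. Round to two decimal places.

¥107.67 billion

The money multiplier is m = (1 + c) / (rr + e + c) = (1 + 0.1604) / (0.145 + 0.0732 + 0.1604) ≈ 3.064976.
MB = M / m = 330 / 3.064976 ≈ 107.6681 billion.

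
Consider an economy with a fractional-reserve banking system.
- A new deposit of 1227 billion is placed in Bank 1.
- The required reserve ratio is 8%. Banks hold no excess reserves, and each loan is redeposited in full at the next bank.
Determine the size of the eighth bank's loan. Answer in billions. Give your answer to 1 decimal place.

629.7 billion

Each bank lends a fraction (1 − rr) = 0.9200 of the deposit it receives, so Bank 8 receives 1227·0.9200^7 and lends 1227·0.9200^8 ≈ 629.7196 billion.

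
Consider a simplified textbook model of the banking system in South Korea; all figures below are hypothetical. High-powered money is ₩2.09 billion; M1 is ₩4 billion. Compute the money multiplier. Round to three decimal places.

1.914

The money multiplier is m = M / MB = 4 / 2.09 ≈ 1.91388.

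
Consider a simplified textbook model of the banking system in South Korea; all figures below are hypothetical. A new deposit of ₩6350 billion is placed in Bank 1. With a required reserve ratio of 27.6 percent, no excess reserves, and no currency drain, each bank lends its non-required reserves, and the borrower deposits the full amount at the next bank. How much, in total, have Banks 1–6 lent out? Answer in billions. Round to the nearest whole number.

Bank i lends (1 − rr)^i of the original deposit: Bank 1 lends 6350·0.7240 = 4597.4000, Bank 2 lends 6350·0.7240² = 3328.5176, and so on.
Summing a geometric series: total = 6350·[0.7240·(1 − 0.7240^6) / (1 − 0.7240)] ≈ 14258.2223 billion.

₩14258 billion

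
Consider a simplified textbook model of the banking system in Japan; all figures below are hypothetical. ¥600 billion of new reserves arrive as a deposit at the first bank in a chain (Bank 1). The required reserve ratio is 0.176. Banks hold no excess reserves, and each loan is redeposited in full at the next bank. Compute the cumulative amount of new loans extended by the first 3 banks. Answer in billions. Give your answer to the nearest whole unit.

¥1237 billion

Bank i lends (1 − rr)^i of the original deposit: Bank 1 lends 600·0.8240 = 494.4000, Bank 2 lends 600·0.8240² = 407.3856, and so on.
Summing a geometric series: total = 600·[0.8240·(1 − 0.8240^3) / (1 − 0.8240)] ≈ 1237.4713 billion.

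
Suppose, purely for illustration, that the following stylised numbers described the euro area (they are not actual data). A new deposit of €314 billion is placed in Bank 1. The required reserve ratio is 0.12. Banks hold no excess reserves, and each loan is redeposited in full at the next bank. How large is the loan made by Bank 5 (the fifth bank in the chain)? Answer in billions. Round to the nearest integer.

€166 billion

Each bank lends a fraction (1 − rr) = 0.8800 of the deposit it receives, so Bank 5 receives 314·0.8800^4 and lends 314·0.8800^5 ≈ 165.7078 billion.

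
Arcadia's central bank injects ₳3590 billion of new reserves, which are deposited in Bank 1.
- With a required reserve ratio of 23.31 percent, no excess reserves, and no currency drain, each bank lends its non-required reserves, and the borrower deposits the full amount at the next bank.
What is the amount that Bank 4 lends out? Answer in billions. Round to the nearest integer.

Each bank lends a fraction (1 − rr) = 0.7669 of the deposit it receives, so Bank 4 receives 3590·0.7669^3 and lends 3590·0.7669^4 ≈ 1241.7935 billion.

₳1242 billion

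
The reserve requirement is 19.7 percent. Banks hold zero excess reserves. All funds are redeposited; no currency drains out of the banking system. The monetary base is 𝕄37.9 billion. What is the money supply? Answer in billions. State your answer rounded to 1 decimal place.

𝕄192.4 billion

With no currency drain or excess reserves, the money multiplier is m = 1/rr = 1/0.197 ≈ 5.0761.
Money supply M = m × MB = 5.0761 × 37.9 ≈ 192.3842 billion.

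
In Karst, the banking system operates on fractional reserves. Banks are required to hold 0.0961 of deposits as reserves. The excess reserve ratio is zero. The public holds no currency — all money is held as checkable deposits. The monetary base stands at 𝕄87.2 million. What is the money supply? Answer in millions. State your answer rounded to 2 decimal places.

𝕄907.39 million

With no currency drain or excess reserves, the money multiplier is m = 1/rr = 1/0.0961 ≈ 10.40583.
Money supply M = m × MB = 10.40583 × 87.2 ≈ 907.3884 million.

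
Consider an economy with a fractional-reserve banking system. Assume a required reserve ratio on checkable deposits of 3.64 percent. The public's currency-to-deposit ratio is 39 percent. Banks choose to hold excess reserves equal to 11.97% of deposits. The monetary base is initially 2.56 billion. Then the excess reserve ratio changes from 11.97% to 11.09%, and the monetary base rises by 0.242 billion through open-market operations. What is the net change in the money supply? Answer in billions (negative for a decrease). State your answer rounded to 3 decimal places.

Before: m₁ = (1 + 0.39) / (0.0364 + 0.1197 + 0.39) ≈ 2.54532, MB₁ = 2.56, so M₁ = 2.54532 × 2.56 ≈ 6.516 billion.
After: m₂ = (1 + 0.39) / (0.0364 + 0.1109 + 0.39) ≈ 2.58701, MB₂ = 2.56 + 0.242 = 2.802, so M₂ = 2.58701 × 2.802 ≈ 7.2488 billion.
ΔM = M₂ − M₁ = 7.2488 − 6.516 = 0.7328 billion.

0.733 billion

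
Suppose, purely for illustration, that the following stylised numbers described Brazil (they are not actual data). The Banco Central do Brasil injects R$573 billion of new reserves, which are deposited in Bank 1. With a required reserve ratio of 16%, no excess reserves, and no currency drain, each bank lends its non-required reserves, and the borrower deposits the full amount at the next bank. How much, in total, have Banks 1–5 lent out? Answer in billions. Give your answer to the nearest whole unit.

Bank i lends (1 − rr)^i of the original deposit: Bank 1 lends 573·0.8400 = 481.3200, Bank 2 lends 573·0.8400² = 404.3088, and so on.
Summing a geometric series: total = 573·[0.8400·(1 − 0.8400^5) / (1 − 0.8400)] ≈ 1750.1639 billion.

R$1750 billion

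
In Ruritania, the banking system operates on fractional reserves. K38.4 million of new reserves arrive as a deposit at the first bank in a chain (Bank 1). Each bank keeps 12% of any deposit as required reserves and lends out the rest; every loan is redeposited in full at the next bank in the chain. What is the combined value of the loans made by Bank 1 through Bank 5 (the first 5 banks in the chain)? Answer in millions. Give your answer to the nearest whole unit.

K133 million

Bank i lends (1 − rr)^i of the original deposit: Bank 1 lends 38.4·0.8800 = 33.7920, Bank 2 lends 38.4·0.8800² ≈ 29.7370, and so on.
Summing a geometric series: total = 38.4·[0.8800·(1 − 0.8800^5) / (1 − 0.8800)] ≈ 132.9907 million.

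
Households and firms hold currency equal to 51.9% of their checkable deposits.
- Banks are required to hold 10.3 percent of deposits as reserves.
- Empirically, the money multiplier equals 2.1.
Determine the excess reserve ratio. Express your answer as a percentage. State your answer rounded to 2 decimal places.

Using m = 2.1. Since m = (1 + c)/(c + rr + e), the denominator satisfies c + rr + e = (1 + c)/m = (1 + 0.519) / 2.1 ≈ 0.723333.
With c = 0.519 and rr = 0.103, the excess reserve ratio is 0.723333 − 0.519 − 0.103 = 0.101333.

10.13%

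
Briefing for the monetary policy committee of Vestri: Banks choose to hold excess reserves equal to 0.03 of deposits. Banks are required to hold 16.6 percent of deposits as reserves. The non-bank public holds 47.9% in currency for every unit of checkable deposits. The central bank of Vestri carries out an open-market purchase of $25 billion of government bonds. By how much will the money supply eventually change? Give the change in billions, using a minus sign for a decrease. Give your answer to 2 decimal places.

The money multiplier is m = (1 + c) / (rr + e + c) = (1 + 0.479) / (0.166 + 0.03 + 0.479) ≈ 2.19111.
The purchase adds 25 billion of base, so ΔM = m × ΔMB = 2.19111 × (+25) ≈ 54.7778 billion.

$54.78 billion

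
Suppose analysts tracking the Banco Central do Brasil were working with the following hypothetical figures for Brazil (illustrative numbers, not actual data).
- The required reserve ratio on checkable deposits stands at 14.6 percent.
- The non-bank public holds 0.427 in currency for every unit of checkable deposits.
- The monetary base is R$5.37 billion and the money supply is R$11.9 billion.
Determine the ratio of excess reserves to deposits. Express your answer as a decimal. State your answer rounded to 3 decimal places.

0.071

Using m = M/MB = 11.9/5.37 ≈ 2.216015. Since m = (1 + c)/(c + rr + e), the denominator satisfies c + rr + e = (1 + c)/m = (1 + 0.427) / 2.216015 ≈ 0.643949.
With c = 0.427 and rr = 0.146, the ratio of excess reserves to deposits is 0.643949 − 0.427 − 0.146 = 0.070949.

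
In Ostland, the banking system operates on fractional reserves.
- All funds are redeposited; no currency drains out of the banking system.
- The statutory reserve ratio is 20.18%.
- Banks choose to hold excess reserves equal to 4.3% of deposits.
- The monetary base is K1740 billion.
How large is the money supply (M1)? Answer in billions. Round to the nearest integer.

The money multiplier is m = 1 / (rr + e) = 1 / (0.2018 + 0.043) ≈ 4.08497.
So M = m × MB = 4.08497 × 1740 = 7107.8478 billion.

K7108 billion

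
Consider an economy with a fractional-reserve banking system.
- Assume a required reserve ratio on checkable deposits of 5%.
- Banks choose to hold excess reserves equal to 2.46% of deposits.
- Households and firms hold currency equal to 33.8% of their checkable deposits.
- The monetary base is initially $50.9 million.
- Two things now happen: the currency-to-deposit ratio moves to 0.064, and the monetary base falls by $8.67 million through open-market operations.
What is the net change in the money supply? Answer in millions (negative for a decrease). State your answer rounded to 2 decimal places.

$159.13 million

Before: m₁ = (1 + 0.338) / (0.05 + 0.0246 + 0.338) ≈ 3.24285, MB₁ = 50.9, so M₁ = 3.24285 × 50.9 ≈ 165.0611 million.
After: m₂ = (1 + 0.064) / (0.05 + 0.0246 + 0.064) ≈ 7.67677, MB₂ = 50.9 − 8.67 = 42.23, so M₂ = 7.67677 × 42.23 ≈ 324.19 million.
ΔM = M₂ − M₁ = 324.19 − 165.0611 = 159.1289 million.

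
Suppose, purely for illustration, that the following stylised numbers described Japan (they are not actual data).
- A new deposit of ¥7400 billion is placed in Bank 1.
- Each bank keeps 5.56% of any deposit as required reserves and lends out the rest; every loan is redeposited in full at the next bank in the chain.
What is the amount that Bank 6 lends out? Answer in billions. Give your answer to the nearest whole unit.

¥5250 billion

Each bank lends a fraction (1 − rr) = 0.9444 of the deposit it receives, so Bank 6 receives 7400·0.9444^5 and lends 7400·0.9444^6 ≈ 5250.1002 billion.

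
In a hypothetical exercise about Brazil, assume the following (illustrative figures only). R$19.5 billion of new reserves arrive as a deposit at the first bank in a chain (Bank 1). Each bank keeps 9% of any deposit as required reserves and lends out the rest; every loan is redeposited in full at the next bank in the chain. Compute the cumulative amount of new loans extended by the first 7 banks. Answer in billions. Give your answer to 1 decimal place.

R$95.3 billion

Bank i lends (1 − rr)^i of the original deposit: Bank 1 lends 19.5·0.9100 = 17.7450, Bank 2 lends 19.5·0.9100² ≈ 16.1480, and so on.
Summing a geometric series: total = 19.5·[0.9100·(1 − 0.9100^7) / (1 − 0.9100)] ≈ 95.2786 billion.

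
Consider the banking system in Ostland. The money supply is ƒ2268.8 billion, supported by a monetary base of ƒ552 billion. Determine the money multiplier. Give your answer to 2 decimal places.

4.11

The money multiplier is m = M / MB = 2268.8 / 552 ≈ 4.11014.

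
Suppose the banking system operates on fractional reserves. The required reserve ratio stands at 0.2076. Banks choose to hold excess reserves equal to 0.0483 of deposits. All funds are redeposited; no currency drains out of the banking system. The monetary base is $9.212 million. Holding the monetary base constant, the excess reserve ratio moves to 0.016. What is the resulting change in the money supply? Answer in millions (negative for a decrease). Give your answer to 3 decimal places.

$5.200 million

Initially m₁ = 1 / (0.2076 + 0.0483) ≈ 3.90778, so M₁ = 3.90778 × 9.212 ≈ 35.9985 million.
After the change m₂ = 1 / (0.2076 + 0.016) ≈ 4.47227, so M₂ = 4.47227 × 9.212 ≈ 41.1986 million.
ΔM = M₂ − M₁ = 41.1986 − 35.9985 = 5.2001 million.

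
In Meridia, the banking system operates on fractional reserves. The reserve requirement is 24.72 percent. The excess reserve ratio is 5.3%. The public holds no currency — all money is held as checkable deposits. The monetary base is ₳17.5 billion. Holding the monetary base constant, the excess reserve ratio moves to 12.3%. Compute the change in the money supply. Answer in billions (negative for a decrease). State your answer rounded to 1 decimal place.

Initially m₁ = 1 / (0.2472 + 0.053) ≈ 3.3311, so M₁ = 3.3311 × 17.5 ≈ 58.2943 billion.
After the change m₂ = 1 / (0.2472 + 0.123) ≈ 2.7012, so M₂ = 2.7012 × 17.5 = 47.271 billion.
ΔM = M₂ − M₁ = 47.271 − 58.2943 = -11.0233 billion.

-11.0 billion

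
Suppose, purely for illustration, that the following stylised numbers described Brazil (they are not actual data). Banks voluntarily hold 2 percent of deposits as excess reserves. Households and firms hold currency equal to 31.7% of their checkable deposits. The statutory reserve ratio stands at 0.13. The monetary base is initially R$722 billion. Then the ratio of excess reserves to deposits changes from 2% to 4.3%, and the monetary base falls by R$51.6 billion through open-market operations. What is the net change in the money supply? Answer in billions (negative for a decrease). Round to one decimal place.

-234.3 billion

Before: m₁ = (1 + 0.317) / (0.13 + 0.02 + 0.317) ≈ 2.82013, MB₁ = 722, so M₁ = 2.82013 × 722 ≈ 2036.1339 billion.
After: m₂ = (1 + 0.317) / (0.13 + 0.043 + 0.317) ≈ 2.68776, MB₂ = 722 − 51.6 = 670.4, so M₂ = 2.68776 × 670.4 ≈ 1801.8743 billion.
ΔM = M₂ − M₁ = 1801.8743 − 2036.1339 = -234.2596 billion.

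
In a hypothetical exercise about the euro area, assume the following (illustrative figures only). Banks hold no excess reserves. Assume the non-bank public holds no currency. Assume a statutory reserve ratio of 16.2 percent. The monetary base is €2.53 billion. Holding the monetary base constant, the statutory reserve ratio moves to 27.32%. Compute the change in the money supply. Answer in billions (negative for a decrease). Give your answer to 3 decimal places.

Initially m₁ = 1 / (0.162) ≈ 6.17284, so M₁ = 6.17284 × 2.53 ≈ 15.6173 billion.
After the change m₂ = 1 / (0.2732) ≈ 3.66032, so M₂ = 3.66032 × 2.53 ≈ 9.2606 billion.
ΔM = M₂ − M₁ = 9.2606 − 15.6173 = -6.3567 billion.

-6.357 billion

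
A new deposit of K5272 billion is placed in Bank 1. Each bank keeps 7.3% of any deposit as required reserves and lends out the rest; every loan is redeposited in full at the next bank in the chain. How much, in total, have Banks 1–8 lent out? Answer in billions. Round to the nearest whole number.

Bank i lends (1 − rr)^i of the original deposit: Bank 1 lends 5272·0.9270 = 4887.1440, Bank 2 lends 5272·0.9270² ≈ 4530.3825, and so on.
Summing a geometric series: total = 5272·[0.9270·(1 − 0.9270^8) / (1 − 0.9270)] ≈ 30440.6822 billion.

K30441 billion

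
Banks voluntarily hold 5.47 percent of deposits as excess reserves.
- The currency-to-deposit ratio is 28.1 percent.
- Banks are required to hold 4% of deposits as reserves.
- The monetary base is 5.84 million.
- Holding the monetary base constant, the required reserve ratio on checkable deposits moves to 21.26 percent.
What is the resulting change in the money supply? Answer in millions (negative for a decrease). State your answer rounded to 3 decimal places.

Initially m₁ = (1 + 0.281) / (0.04 + 0.0547 + 0.281) ≈ 3.40964, so M₁ = 3.40964 × 5.84 ≈ 19.9123 million.
After the change m₂ = (1 + 0.281) / (0.2126 + 0.0547 + 0.281) ≈ 2.33631, so M₂ = 2.33631 × 5.84 ≈ 13.6441 million.
ΔM = M₂ − M₁ = 13.6441 − 19.9123 = -6.2682 million.

-6.268 million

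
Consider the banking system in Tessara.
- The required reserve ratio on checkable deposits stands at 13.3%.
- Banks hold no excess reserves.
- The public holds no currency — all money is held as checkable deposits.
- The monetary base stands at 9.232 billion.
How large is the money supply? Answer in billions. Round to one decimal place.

69.4 billion

With no currency drain or excess reserves, the money multiplier is m = 1/rr = 1/0.133 ≈ 7.5188.
Money supply M = m × MB = 7.5188 × 9.232 ≈ 69.4136 billion.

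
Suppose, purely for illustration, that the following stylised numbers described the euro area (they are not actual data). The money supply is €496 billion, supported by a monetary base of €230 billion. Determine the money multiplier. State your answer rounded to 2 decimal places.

The money multiplier is m = M / MB = 496 / 230 ≈ 2.15652.

2.16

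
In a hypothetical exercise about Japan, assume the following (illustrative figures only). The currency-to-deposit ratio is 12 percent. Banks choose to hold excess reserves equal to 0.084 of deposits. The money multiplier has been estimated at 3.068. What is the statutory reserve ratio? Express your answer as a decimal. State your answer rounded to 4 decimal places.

Using m = 3.068. Since m = (1 + c)/(c + rr + e), the denominator satisfies c + rr + e = (1 + c)/m = (1 + 0.12) / 3.068 ≈ 0.365059.
With c = 0.12 and e = 0.084, the statutory reserve ratio is 0.365059 − 0.12 − 0.084 = 0.161059.

0.1611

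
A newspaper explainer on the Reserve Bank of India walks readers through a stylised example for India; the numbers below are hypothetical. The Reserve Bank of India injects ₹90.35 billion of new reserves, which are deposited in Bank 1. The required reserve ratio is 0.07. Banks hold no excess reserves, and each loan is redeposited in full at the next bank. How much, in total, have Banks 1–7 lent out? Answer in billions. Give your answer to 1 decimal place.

₹478.1 billion

Bank i lends (1 − rr)^i of the original deposit: Bank 1 lends 90.35·0.9300 = 84.0255, Bank 2 lends 90.35·0.9300² ≈ 78.1437, and so on.
Summing a geometric series: total = 90.35·[0.9300·(1 − 0.9300^7) / (1 − 0.9300)] ≈ 478.1040 billion.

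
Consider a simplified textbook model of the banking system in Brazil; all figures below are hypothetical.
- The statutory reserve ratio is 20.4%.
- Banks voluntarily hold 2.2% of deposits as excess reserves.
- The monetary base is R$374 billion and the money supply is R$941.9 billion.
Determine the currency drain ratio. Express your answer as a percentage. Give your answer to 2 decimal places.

28.37%

Using m = M/MB = 941.9/374 ≈ 2.518449. From m = (1 + c)/(c + rr + e), rearranging gives 1 + c = m·(c + rr + e), so c·(1 − m) = m·(rr + e) − 1.
Hence c = [m·(rr + e) − 1]/(1 − m) = [2.518449 × (0.204 + 0.022) − 1] / (1 − 2.518449) ≈ 0.283731.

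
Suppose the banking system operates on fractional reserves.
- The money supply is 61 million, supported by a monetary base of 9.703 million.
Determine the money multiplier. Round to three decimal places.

6.287

The money multiplier is m = M / MB = 61 / 9.703 ≈ 6.28672.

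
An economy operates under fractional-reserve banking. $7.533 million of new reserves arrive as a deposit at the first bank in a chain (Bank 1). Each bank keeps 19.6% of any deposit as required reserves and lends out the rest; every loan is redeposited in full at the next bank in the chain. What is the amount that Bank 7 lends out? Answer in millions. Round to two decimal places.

$1.64 million

Each bank lends a fraction (1 − rr) = 0.8040 of the deposit it receives, so Bank 7 receives 7.533·0.8040^6 and lends 7.533·0.8040^7 ≈ 1.6359 million.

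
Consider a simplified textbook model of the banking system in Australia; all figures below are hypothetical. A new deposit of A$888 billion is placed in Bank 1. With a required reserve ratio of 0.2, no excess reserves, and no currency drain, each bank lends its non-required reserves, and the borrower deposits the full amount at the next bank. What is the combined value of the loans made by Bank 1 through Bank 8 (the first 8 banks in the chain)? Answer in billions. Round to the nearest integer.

Bank i lends (1 − rr)^i of the original deposit: Bank 1 lends 888·0.8000 = 710.4000, Bank 2 lends 888·0.8000² = 568.3200, and so on.
Summing a geometric series: total = 888·[0.8000·(1 − 0.8000^8) / (1 − 0.8000)] ≈ 2956.0733 billion.

A$2956 billion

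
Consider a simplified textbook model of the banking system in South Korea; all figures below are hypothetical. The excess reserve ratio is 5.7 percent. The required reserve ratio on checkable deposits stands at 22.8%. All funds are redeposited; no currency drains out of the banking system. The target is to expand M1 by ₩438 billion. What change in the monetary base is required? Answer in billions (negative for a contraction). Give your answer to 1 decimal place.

₩124.8 billion

The money multiplier is m = 1 / (rr + e) = 1 / (0.228 + 0.057) ≈ 3.50877.
ΔMB = ΔM / m = (+438) / 3.50877 ≈ 124.8301 billion.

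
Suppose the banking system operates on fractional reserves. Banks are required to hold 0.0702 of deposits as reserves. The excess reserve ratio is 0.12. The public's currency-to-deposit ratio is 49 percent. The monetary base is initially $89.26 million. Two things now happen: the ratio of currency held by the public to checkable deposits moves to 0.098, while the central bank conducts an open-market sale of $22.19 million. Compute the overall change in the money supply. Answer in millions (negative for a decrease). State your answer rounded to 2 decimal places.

$60.00 million

Before: m₁ = (1 + 0.49) / (0.0702 + 0.12 + 0.49) ≈ 2.19053, MB₁ = 89.26, so M₁ = 2.19053 × 89.26 ≈ 195.5267 million.
After: m₂ = (1 + 0.098) / (0.0702 + 0.12 + 0.098) ≈ 3.80985, MB₂ = 89.26 − 22.19 = 67.07, so M₂ = 3.80985 × 67.07 ≈ 255.5266 million.
ΔM = M₂ − M₁ = 255.5266 − 195.5267 = 59.9999 million.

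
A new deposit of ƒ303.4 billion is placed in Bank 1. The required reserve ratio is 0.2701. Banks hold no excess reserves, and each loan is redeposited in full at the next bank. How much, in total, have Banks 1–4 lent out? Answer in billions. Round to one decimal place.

ƒ587.2 billion

Bank i lends (1 − rr)^i of the original deposit: Bank 1 lends 303.4·0.7299 ≈ 221.4517, Bank 2 lends 303.4·0.7299² ≈ 161.6376, and so on.
Summing a geometric series: total = 303.4·[0.7299·(1 − 0.7299^4) / (1 − 0.7299)] ≈ 587.1815 billion.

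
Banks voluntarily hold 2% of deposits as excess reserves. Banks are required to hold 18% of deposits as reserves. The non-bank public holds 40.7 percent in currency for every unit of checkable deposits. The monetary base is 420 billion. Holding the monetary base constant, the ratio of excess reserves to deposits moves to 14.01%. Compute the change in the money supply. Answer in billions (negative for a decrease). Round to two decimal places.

Initially m₁ = (1 + 0.407) / (0.18 + 0.02 + 0.407) ≈ 2.317957, so M₁ = 2.317957 × 420 ≈ 973.5419 billion.
After the change m₂ = (1 + 0.407) / (0.18 + 0.1401 + 0.407) ≈ 1.935085, so M₂ = 1.935085 × 420 = 812.7357 billion.
ΔM = M₂ − M₁ = 812.7357 − 973.5419 = -160.8062 billion.

-160.81 billion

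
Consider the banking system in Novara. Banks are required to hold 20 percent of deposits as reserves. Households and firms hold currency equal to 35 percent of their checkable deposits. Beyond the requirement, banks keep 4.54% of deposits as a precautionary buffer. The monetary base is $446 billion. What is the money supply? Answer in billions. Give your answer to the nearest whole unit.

The money multiplier is m = (1 + c) / (rr + e + c) = (1 + 0.35) / (0.2 + 0.0454 + 0.35) ≈ 2.2674.
So M = m × MB = 2.2674 × 446 = 1011.2604 billion.

$1011 billion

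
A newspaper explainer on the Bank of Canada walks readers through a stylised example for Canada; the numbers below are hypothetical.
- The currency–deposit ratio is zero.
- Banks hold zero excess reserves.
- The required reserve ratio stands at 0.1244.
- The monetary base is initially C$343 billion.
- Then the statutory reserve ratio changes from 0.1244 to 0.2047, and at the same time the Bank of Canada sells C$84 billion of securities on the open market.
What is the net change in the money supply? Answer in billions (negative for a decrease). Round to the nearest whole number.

Before: m₁ = 1 / (0.1244) ≈ 8.0386, MB₁ = 343, so M₁ = 8.0386 × 343 = 2757.2398 billion.
After: m₂ = 1 / (0.2047) ≈ 4.8852, MB₂ = 343 − 84 = 259, so M₂ = 4.8852 × 259 = 1265.2668 billion.
ΔM = M₂ − M₁ = 1265.2668 − 2757.2398 = -1491.973 billion.

-1492 billion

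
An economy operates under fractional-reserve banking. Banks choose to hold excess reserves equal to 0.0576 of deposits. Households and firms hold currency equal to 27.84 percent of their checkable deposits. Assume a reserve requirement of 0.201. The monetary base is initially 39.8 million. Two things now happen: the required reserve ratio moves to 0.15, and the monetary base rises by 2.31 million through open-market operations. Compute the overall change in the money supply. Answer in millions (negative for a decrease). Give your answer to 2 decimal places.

Before: m₁ = (1 + 0.2784) / (0.201 + 0.0576 + 0.2784) ≈ 2.38063, MB₁ = 39.8, so M₁ = 2.38063 × 39.8 ≈ 94.7491 million.
After: m₂ = (1 + 0.2784) / (0.15 + 0.0576 + 0.2784) ≈ 2.63045, MB₂ = 39.8 + 2.31 = 42.11, so M₂ = 2.63045 × 42.11 ≈ 110.7682 million.
ΔM = M₂ − M₁ = 110.7682 − 94.7491 = 16.0191 million.

16.02 million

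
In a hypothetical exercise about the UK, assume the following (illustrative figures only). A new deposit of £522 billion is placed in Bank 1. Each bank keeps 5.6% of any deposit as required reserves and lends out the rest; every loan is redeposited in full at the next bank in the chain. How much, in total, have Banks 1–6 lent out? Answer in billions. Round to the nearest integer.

£2572 billion

Bank i lends (1 − rr)^i of the original deposit: Bank 1 lends 522·0.9440 = 492.7680, Bank 2 lends 522·0.9440² ≈ 465.1730, and so on.
Summing a geometric series: total = 522·[0.9440·(1 − 0.9440^6) / (1 − 0.9440)] ≈ 2572.3200 billion.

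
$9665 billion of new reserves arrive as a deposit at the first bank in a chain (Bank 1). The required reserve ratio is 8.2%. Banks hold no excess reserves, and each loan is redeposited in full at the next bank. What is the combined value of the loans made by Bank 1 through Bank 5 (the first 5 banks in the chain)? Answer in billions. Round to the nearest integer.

Bank i lends (1 − rr)^i of the original deposit: Bank 1 lends 9665·0.9180 = 8872.4700, Bank 2 lends 9665·0.9180² ≈ 8144.9275, and so on.
Summing a geometric series: total = 9665·[0.9180·(1 − 0.9180^5) / (1 − 0.9180)] ≈ 37659.4506 billion.

$37659 billion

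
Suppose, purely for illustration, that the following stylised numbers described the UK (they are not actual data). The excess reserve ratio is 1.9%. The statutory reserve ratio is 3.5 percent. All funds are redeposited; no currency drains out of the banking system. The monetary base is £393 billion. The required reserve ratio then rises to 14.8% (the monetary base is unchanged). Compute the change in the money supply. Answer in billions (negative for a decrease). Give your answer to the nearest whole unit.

-4924 billion

Initially m₁ = 1 / (0.035 + 0.019) ≈ 18.5185, so M₁ = 18.5185 × 393 = 7277.7705 billion.
After the change m₂ = 1 / (0.148 + 0.019) ≈ 5.9880, so M₂ = 5.9880 × 393 = 2353.284 billion.
ΔM = M₂ − M₁ = 2353.284 − 7277.7705 = -4924.4865 billion.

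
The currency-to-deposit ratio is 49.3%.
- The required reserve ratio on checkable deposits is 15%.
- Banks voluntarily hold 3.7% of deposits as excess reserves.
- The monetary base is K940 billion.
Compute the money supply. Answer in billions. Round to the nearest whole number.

K2064 billion

The money multiplier is m = (1 + c) / (rr + e + c) = (1 + 0.493) / (0.15 + 0.037 + 0.493) ≈ 2.1956.
So M = m × MB = 2.1956 × 940 = 2063.864 billion.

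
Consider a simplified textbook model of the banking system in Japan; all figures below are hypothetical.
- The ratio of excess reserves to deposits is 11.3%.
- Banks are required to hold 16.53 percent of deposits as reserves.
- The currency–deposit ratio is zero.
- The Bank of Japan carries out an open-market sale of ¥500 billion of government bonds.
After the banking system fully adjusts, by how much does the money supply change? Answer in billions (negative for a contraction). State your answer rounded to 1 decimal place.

The money multiplier is m = 1 / (rr + e) = 1 / (0.1653 + 0.113) ≈ 3.59324.
The sale removes 500 billion of base, so ΔM = m × ΔMB = 3.59324 × (−500) = -1796.62 billion.

-1796.6 billion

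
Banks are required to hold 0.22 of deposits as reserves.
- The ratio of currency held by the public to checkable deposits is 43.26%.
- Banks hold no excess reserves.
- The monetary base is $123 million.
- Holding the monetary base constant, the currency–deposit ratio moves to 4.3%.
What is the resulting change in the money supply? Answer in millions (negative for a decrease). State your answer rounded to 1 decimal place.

$217.8 million

Initially m₁ = (1 + 0.4326) / (0.22 + 0.4326) ≈ 2.19522, so M₁ = 2.19522 × 123 ≈ 270.0121 million.
After the change m₂ = (1 + 0.043) / (0.22 + 0.043) ≈ 3.96578, so M₂ = 3.96578 × 123 ≈ 487.7909 million.
ΔM = M₂ − M₁ = 487.7909 − 270.0121 = 217.7788 million.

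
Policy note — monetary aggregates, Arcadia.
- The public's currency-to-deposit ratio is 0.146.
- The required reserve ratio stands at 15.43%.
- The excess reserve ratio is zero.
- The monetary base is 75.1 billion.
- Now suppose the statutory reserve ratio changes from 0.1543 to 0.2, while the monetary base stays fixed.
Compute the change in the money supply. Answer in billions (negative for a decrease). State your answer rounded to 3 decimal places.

Initially m₁ = (1 + 0.146) / (0.1543 + 0.146) ≈ 3.816184, so M₁ = 3.816184 × 75.1 ≈ 286.5954 billion.
After the change m₂ = (1 + 0.146) / (0.2 + 0.146) ≈ 3.312139, so M₂ = 3.312139 × 75.1 ≈ 248.7416 billion.
ΔM = M₂ − M₁ = 248.7416 − 286.5954 = -37.8538 billion.

-37.854 billion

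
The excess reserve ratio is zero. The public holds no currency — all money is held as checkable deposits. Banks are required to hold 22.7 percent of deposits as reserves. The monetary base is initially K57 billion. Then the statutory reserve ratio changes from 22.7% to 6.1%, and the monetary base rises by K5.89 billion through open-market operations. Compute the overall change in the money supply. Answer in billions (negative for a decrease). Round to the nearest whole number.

K780 billion

Before: m₁ = 1 / (0.227) ≈ 4.4053, MB₁ = 57, so M₁ = 4.4053 × 57 = 251.1021 billion.
After: m₂ = 1 / (0.061) ≈ 16.3934, MB₂ = 57 + 5.89 = 62.89, so M₂ = 16.3934 × 62.89 ≈ 1030.9809 billion.
ΔM = M₂ − M₁ = 1030.9809 − 251.1021 = 779.8788 billion.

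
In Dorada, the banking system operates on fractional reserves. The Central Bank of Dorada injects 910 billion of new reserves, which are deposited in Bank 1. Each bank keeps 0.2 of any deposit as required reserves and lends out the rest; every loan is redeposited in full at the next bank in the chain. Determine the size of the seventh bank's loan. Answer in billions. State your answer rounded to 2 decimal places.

190.84 billion

Each bank lends a fraction (1 − rr) = 0.8000 of the deposit it receives, so Bank 7 receives 910·0.8000^6 and lends 910·0.8000^7 ≈ 190.8408 billion.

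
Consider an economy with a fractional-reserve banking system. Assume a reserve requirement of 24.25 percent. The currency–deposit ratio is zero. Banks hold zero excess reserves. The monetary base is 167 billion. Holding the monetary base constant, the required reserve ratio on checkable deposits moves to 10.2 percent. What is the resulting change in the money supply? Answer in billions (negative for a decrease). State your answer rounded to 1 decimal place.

948.6 billion

Initially m₁ = 1 / (0.2425) ≈ 4.12371, so M₁ = 4.12371 × 167 ≈ 688.6596 billion.
After the change m₂ = 1 / (0.102) ≈ 9.80392, so M₂ = 9.80392 × 167 ≈ 1637.2546 billion.
ΔM = M₂ − M₁ = 1637.2546 − 688.6596 = 948.595 billion.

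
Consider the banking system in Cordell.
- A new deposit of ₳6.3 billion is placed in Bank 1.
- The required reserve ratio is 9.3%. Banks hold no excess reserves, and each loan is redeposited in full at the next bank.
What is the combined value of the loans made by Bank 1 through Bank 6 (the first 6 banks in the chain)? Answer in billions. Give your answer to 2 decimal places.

Bank i lends (1 − rr)^i of the original deposit: Bank 1 lends 6.3·0.9070 = 5.7141, Bank 2 lends 6.3·0.9070² ≈ 5.1827, and so on.
Summing a geometric series: total = 6.3·[0.9070·(1 − 0.9070^6) / (1 − 0.9070)] ≈ 27.2354 billion.

₳27.24 billion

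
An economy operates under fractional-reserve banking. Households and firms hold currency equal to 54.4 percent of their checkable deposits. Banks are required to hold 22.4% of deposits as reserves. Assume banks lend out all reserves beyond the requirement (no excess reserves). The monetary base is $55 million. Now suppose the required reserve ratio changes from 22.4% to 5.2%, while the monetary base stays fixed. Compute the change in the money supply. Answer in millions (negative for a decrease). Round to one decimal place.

Initially m₁ = (1 + 0.544) / (0.224 + 0.544) ≈ 2.0104, so M₁ = 2.0104 × 55 = 110.572 million.
After the change m₂ = (1 + 0.544) / (0.052 + 0.544) ≈ 2.5906, so M₂ = 2.5906 × 55 = 142.483 million.
ΔM = M₂ − M₁ = 142.483 − 110.572 = 31.911 million.

$31.9 million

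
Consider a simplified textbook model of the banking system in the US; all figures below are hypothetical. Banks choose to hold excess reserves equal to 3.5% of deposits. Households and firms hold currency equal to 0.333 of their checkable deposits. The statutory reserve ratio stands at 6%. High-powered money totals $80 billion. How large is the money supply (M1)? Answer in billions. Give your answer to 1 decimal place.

$249.2 billion

The money multiplier is m = (1 + c) / (rr + e + c) = (1 + 0.333) / (0.06 + 0.035 + 0.333) ≈ 3.1145.
So M = m × MB = 3.1145 × 80 = 249.16 billion.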